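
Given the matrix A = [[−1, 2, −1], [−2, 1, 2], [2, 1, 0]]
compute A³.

A² = [[−5, −1, 5], [4, −1, 4], [−4, 5, 0]]
A³ = [[17, −6, 3], [6, 11, −6], [−6, −3, 14]]

[[17, −6, 3], [6, 11, −6], [−6, −3, 14]]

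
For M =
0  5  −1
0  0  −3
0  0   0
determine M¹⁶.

[[0, 0, 0], [0, 0, 0], [0, 0, 0]]

M is strictly triangular, hence nilpotent: M³ = 0, so M¹⁶ = 0.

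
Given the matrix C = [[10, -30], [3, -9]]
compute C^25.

[[10, -30], [3, -9]]

C² = C (a projection; rank 1, trace 1), so C^25 = C.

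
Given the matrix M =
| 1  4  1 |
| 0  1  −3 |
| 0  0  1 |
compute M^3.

[[1, 12, −33], [0, 1, −9], [0, 0, 1]]

M = I + N where N = [[0, 4, 1], [0, 0, −3], [0, 0, 0]] is strictly upper-triangular, so N^3 = 0.
(I + N)^3 = I + 3·N + 3·N^2 = [[1, 12, −33], [0, 1, −9], [0, 0, 1]].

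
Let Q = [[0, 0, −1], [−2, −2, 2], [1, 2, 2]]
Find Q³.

Q² = [[−1, −2, −2], [6, 8, 2], [−2, 0, 7]]
Q³ = [[2, 0, −7], [−14, −12, 14], [7, 14, 16]]

[[2, 0, −7], [−14, −12, 14], [7, 14, 16]]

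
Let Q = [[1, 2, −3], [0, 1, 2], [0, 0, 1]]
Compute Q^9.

[[1, 18, 117], [0, 1, 18], [0, 0, 1]]

Q = I + N where N = [[0, 2, −3], [0, 0, 2], [0, 0, 0]] is strictly upper-triangular, so N^3 = 0.
(I + N)^9 = I + 9·N + 36·N^2 = [[1, 18, 117], [0, 1, 18], [0, 0, 1]].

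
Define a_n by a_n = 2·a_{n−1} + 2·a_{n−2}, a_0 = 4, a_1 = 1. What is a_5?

172

With companion matrix A = [[2, 2], [1, 0]], [a_n, a_{n−1}]ᵀ = A·[a_{n−1}, a_{n−2}]ᵀ, so [a_5, a_4]ᵀ = A⁴·[a_1, a_0]ᵀ.
A⁴ = [[44, 32], [16, 12]], giving [a_5, a_4]ᵀ = [[172], [64]].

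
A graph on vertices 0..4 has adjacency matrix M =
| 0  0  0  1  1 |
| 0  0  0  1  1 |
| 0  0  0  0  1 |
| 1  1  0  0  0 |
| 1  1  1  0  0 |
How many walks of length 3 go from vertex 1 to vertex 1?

0

The number of length-3 walks from vertex 1 to vertex 1 is entry (1,1) of M³, where M is the adjacency matrix.
M² = [[2, 2, 1, 0, 0], [2, 2, 1, 0, 0], [1, 1, 1, 0, 0], [0, 0, 0, 2, 2], [0, 0, 0, 2, 3]]
M³ = [[0, 0, 0, 4, 5], [0, 0, 0, 4, 5], [0, 0, 0, 2, 3], [4, 4, 2, 0, 0], [5, 5, 3, 0, 0]]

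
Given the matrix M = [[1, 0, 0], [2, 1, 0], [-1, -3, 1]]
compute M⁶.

M = I + N where N = [[0, 0, 0], [2, 0, 0], [-1, -3, 0]] is strictly lower-triangular, so N³ = 0.
(I + N)⁶ = I + 6·N + 15·N² = [[1, 0, 0], [12, 1, 0], [-96, -18, 1]].

[[1, 0, 0], [12, 1, 0], [-96, -18, 1]]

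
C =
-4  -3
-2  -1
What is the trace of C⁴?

C² = [[22, 15], [10, 7]]
C³ = [[-118, -81], [-54, -37]]
C⁴ = [[634, 435], [290, 199]]

833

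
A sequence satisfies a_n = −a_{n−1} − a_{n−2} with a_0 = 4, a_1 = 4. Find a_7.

4

With companion matrix T = [[−1, −1], [1, 0]], [a_n, a_{n−1}]ᵀ = T·[a_{n−1}, a_{n−2}]ᵀ, so [a_7, a_6]ᵀ = T⁶·[a_1, a_0]ᵀ.
T⁶ = [[1, 0], [0, 1]], giving [a_7, a_6]ᵀ = [[4], [4]].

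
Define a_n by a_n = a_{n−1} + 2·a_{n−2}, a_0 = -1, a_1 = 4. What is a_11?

2050

With companion matrix A = [[1, 2], [1, 0]], [a_n, a_{n−1}]ᵀ = A·[a_{n−1}, a_{n−2}]ᵀ, so [a_11, a_10]ᵀ = A¹⁰·[a_1, a_0]ᵀ.
A¹⁰ = [[683, 682], [341, 342]], giving [a_11, a_10]ᵀ = [[2050], [1022]].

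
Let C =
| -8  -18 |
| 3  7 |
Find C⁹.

tr C = -1 and det C = -2, so the characteristic polynomial is λ² − (-1)λ + (-2) with roots 1 and -2.
Eigenvectors give P = [[2, 3], [-1, -1]] with P⁻¹ = [[-1, -3], [1, 2]], and C = P·diag(1, -2)·P⁻¹.
Then C⁹ = P·diag(1, -512)·P⁻¹ = [[2, -1536], [-1, 512]] · [[-1, -3], [1, 2]] = [[-1538, -3078], [513, 1027]].

[[-1538, -3078], [513, 1027]]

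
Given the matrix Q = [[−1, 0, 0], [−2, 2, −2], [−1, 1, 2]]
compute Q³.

Q² = [[1, 0, 0], [0, 2, −8], [−3, 4, 2]]
Q³ = [[−1, 0, 0], [4, −4, −20], [−7, 10, −4]]

[[−1, 0, 0], [4, −4, −20], [−7, 10, −4]]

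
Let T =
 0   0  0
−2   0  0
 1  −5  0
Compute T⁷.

[[0, 0, 0], [0, 0, 0], [0, 0, 0]]

T is strictly triangular, hence nilpotent: T³ = 0, so T⁷ = 0.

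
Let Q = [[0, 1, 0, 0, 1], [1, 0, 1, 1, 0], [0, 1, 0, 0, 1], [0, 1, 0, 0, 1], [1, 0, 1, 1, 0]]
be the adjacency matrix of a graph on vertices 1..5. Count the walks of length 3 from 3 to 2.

6

The number of length-3 walks from vertex 3 to vertex 2 is entry (3,2) of Q^3, where Q is the adjacency matrix.
Q^2 = [[2, 0, 2, 2, 0], [0, 3, 0, 0, 3], [2, 0, 2, 2, 0], [2, 0, 2, 2, 0], [0, 3, 0, 0, 3]]
Q^3 = [[0, 6, 0, 0, 6], [6, 0, 6, 6, 0], [0, 6, 0, 0, 6], [0, 6, 0, 0, 6], [6, 0, 6, 6, 0]]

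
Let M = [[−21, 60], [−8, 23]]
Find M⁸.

tr M = 2 and det M = −3, so the characteristic polynomial is λ² − (2)λ + (−3) with roots −1 and 3.
Eigenvectors give P = [[3, −5], [1, −2]] with P⁻¹ = [[2, −5], [1, −3]], and M = P·diag(−1, 3)·P⁻¹.
Then M⁸ = P·diag(1, 6561)·P⁻¹ = [[3, −32805], [1, −13122]] · [[2, −5], [1, −3]] = [[−32799, 98400], [−13120, 39361]].

[[−32799, 98400], [−13120, 39361]]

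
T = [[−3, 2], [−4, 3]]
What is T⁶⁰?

[[1, 0], [0, 1]]

T² = I (check: tr T = 0 and det T = −1), so T⁶⁰ = I since 60 is even.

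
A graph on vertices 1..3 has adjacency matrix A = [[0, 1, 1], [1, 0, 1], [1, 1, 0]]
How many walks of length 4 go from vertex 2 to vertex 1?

The number of length-4 walks from vertex 2 to vertex 1 is entry (2,1) of A^4, where A is the adjacency matrix.
A^2 = [[2, 1, 1], [1, 2, 1], [1, 1, 2]]
A^3 = [[2, 3, 3], [3, 2, 3], [3, 3, 2]]
A^4 = [[6, 5, 5], [5, 6, 5], [5, 5, 6]]

5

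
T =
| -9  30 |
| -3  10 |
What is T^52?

T² = T (a projection; rank 1, trace 1), so T^52 = T.

[[-9, 30], [-3, 10]]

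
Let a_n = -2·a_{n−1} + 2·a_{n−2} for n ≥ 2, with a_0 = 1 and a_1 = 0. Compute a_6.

With companion matrix Q = [[-2, 2], [1, 0]], [a_n, a_{n−1}]ᵀ = Q·[a_{n−1}, a_{n−2}]ᵀ, so [a_6, a_5]ᵀ = Q⁵·[a_1, a_0]ᵀ.
Q⁵ = [[-120, 88], [44, -32]], giving [a_6, a_5]ᵀ = [[88], [-32]].

88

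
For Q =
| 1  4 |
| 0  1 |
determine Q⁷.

Q = I + N where N = [[0, 4], [0, 0]] is strictly upper-triangular, so N² = 0.
(I + N)⁷ = I + 7·N = [[1, 28], [0, 1]].

[[1, 28], [0, 1]]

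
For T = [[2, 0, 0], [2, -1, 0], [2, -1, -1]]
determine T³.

T² = [[4, 0, 0], [2, 1, 0], [0, 2, 1]]
T³ = [[8, 0, 0], [6, -1, 0], [6, -3, -1]]

[[8, 0, 0], [6, -1, 0], [6, -3, -1]]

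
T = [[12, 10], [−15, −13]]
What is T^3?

[[78, 70], [−105, −97]]

tr T = −1 and det T = −6, so the characteristic polynomial is λ² − (−1)λ + (−6) with roots −3 and 2.
Eigenvectors give P = [[−2, −1], [3, 1]] with P⁻¹ = [[1, 1], [−3, −2]], and T = P·diag(−3, 2)·P⁻¹.
Then T^3 = P·diag(−27, 8)·P⁻¹ = [[54, −8], [−81, 8]] · [[1, 1], [−3, −2]] = [[78, 70], [−105, −97]].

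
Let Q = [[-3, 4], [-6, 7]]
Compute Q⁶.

[[-1455, 1456], [-2184, 2185]]

tr Q = 4 and det Q = 3, so the characteristic polynomial is λ² − (4)λ + (3) with roots 1 and 3.
Eigenvectors give P = [[1, -2], [1, -3]] with P⁻¹ = [[3, -2], [1, -1]], and Q = P·diag(1, 3)·P⁻¹.
Then Q⁶ = P·diag(1, 729)·P⁻¹ = [[1, -1458], [1, -2187]] · [[3, -2], [1, -1]] = [[-1455, 1456], [-2184, 2185]].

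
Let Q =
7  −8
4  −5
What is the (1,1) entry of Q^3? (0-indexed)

−29

tr Q = 2 and det Q = −3, so the characteristic polynomial is λ² − (2)λ + (−3) with roots −1 and 3.
Eigenvectors give P = [[−1, 2], [−1, 1]] with P⁻¹ = [[1, −2], [1, −1]], and Q = P·diag(−1, 3)·P⁻¹.
Then Q^3 = P·diag(−1, 27)·P⁻¹ = [[1, 54], [1, 27]] · [[1, −2], [1, −1]] = [[55, −56], [28, −29]].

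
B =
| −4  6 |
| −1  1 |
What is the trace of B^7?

tr B = −3 and det B = 2, so the characteristic polynomial is λ² − (−3)λ + (2) with roots −2 and −1.
Eigenvectors give P = [[−3, −2], [−1, −1]] with P⁻¹ = [[−1, 2], [1, −3]], and B = P·diag(−2, −1)·P⁻¹.
Then B^7 = P·diag(−128, −1)·P⁻¹ = [[384, 2], [128, 1]] · [[−1, 2], [1, −3]] = [[−382, 762], [−127, 253]].

−129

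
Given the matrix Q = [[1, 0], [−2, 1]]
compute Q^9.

Q = I + N where N = [[0, 0], [−2, 0]] is strictly lower-triangular, so N^2 = 0.
(I + N)^9 = I + 9·N = [[1, 0], [−18, 1]].

[[1, 0], [−18, 1]]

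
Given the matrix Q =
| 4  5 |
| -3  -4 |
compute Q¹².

Q² = I (check: tr Q = 0 and det Q = -1), so Q¹² = I since 12 is even.

[[1, 0], [0, 1]]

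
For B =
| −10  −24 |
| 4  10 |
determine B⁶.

[[64, 0], [0, 64]]

tr B = 0 and det B = −4, so the characteristic polynomial is λ² − (0)λ + (−4) with roots 2 and −2.
Eigenvectors give P = [[−2, 3], [1, −1]] with P⁻¹ = [[1, 3], [1, 2]], and B = P·diag(2, −2)·P⁻¹.
Then B⁶ = P·diag(64, 64)·P⁻¹ = [[−128, 192], [64, −64]] · [[1, 3], [1, 2]] = [[64, 0], [0, 64]].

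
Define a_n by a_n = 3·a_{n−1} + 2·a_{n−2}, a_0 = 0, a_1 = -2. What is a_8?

-12558

With companion matrix C = [[3, 2], [1, 0]], [a_n, a_{n−1}]ᵀ = C·[a_{n−1}, a_{n−2}]ᵀ, so [a_8, a_7]ᵀ = C^7·[a_1, a_0]ᵀ.
C^7 = [[6279, 3526], [1763, 990]], giving [a_8, a_7]ᵀ = [[-12558], [-3526]].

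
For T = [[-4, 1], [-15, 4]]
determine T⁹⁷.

T² = I (check: tr T = 0 and det T = -1), so T⁹⁷ = T since 97 is odd.

[[-4, 1], [-15, 4]]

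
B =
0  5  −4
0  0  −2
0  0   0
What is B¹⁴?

B is strictly triangular, hence nilpotent: B³ = 0, so B¹⁴ = 0.

[[0, 0, 0], [0, 0, 0], [0, 0, 0]]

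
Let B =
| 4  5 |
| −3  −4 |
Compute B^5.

[[4, 5], [−3, −4]]

B² = I (check: tr B = 0 and det B = −1), so B^5 = B since 5 is odd.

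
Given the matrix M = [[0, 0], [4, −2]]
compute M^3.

[[0, 0], [16, −8]]

M^2 = [[0, 0], [−8, 4]]
M^3 = [[0, 0], [16, −8]]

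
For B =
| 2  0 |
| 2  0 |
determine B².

[[4, 0], [4, 0]]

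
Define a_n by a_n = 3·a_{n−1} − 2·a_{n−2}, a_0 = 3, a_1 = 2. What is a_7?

−124

With companion matrix A = [[3, −2], [1, 0]], [a_n, a_{n−1}]ᵀ = A·[a_{n−1}, a_{n−2}]ᵀ, so [a_7, a_6]ᵀ = A⁶·[a_1, a_0]ᵀ.
A⁶ = [[127, −126], [63, −62]], giving [a_7, a_6]ᵀ = [[−124], [−60]].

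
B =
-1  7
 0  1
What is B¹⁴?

B² = I (check: tr B = 0 and det B = -1), so B¹⁴ = I since 14 is even.

[[1, 0], [0, 1]]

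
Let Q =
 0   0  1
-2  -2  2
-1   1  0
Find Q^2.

[[-1, 1, 0], [2, 6, -6], [-2, -2, 1]]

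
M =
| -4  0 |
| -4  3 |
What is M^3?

M^2 = [[16, 0], [4, 9]]
M^3 = [[-64, 0], [-52, 27]]

[[-64, 0], [-52, 27]]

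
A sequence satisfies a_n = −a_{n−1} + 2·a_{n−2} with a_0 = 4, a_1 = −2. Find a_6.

With companion matrix T = [[−1, 2], [1, 0]], [a_n, a_{n−1}]ᵀ = T·[a_{n−1}, a_{n−2}]ᵀ, so [a_6, a_5]ᵀ = T⁵·[a_1, a_0]ᵀ.
T⁵ = [[−21, 22], [11, −10]], giving [a_6, a_5]ᵀ = [[130], [−62]].

130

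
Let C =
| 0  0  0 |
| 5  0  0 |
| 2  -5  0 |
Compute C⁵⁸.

[[0, 0, 0], [0, 0, 0], [0, 0, 0]]

C is strictly triangular, hence nilpotent: C³ = 0, so C⁵⁸ = 0.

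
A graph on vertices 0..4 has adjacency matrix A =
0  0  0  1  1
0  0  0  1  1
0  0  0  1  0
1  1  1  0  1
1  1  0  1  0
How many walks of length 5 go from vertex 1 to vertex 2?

The number of length-5 walks from vertex 1 to vertex 2 is entry (1,2) of A^5, where A is the adjacency matrix.
A^2 = [[2, 2, 1, 1, 1], [2, 2, 1, 1, 1], [1, 1, 1, 0, 1], [1, 1, 0, 4, 2], [1, 1, 1, 2, 3]]
A^3 = [[2, 2, 1, 6, 5], [2, 2, 1, 6, 5], [1, 1, 0, 4, 2], [6, 6, 4, 4, 6], [5, 5, 2, 6, 4]]
A^4 = [[11, 11, 6, 10, 10], [11, 11, 6, 10, 10], [6, 6, 4, 4, 6], [10, 10, 4, 22, 16], [10, 10, 6, 16, 16]]
A^5 = [[20, 20, 10, 38, 32], [20, 20, 10, 38, 32], [10, 10, 4, 22, 16], [38, 38, 22, 40, 42], [32, 32, 16, 42, 36]]

10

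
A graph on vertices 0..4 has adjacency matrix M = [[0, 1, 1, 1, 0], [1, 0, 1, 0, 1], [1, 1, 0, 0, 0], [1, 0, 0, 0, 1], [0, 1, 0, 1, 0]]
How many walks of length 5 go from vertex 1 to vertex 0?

The number of length-5 walks from vertex 1 to vertex 0 is entry (1,0) of M^5, where M is the adjacency matrix.
M^2 = [[3, 1, 1, 0, 2], [1, 3, 1, 2, 0], [1, 1, 2, 1, 1], [0, 2, 1, 2, 0], [2, 0, 1, 0, 2]]
M^3 = [[2, 6, 4, 5, 1], [6, 2, 4, 1, 5], [4, 4, 2, 2, 2], [5, 1, 2, 0, 4], [1, 5, 2, 4, 0]]
M^4 = [[15, 7, 8, 3, 11], [7, 15, 8, 11, 3], [8, 8, 8, 6, 6], [3, 11, 6, 9, 1], [11, 3, 6, 1, 9]]
M^5 = [[18, 34, 22, 26, 10], [34, 18, 22, 10, 26], [22, 22, 16, 14, 14], [26, 10, 14, 4, 20], [10, 26, 14, 20, 4]]

34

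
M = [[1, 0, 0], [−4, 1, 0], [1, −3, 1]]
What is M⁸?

M = I + N where N = [[0, 0, 0], [−4, 0, 0], [1, −3, 0]] is strictly lower-triangular, so N³ = 0.
(I + N)⁸ = I + 8·N + 28·N² = [[1, 0, 0], [−32, 1, 0], [344, −24, 1]].

[[1, 0, 0], [−32, 1, 0], [344, −24, 1]]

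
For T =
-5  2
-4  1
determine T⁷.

[[-4373, 2186], [-4372, 2185]]

tr T = -4 and det T = 3, so the characteristic polynomial is λ² − (-4)λ + (3) with roots -1 and -3.
Eigenvectors give P = [[1, -1], [2, -1]] with P⁻¹ = [[-1, 1], [-2, 1]], and T = P·diag(-1, -3)·P⁻¹.
Then T⁷ = P·diag(-1, -2187)·P⁻¹ = [[-1, 2187], [-2, 2187]] · [[-1, 1], [-2, 1]] = [[-4373, 2186], [-4372, 2185]].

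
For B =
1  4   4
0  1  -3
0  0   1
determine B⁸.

B = I + N where N = [[0, 4, 4], [0, 0, -3], [0, 0, 0]] is strictly upper-triangular, so N³ = 0.
(I + N)⁸ = I + 8·N + 28·N² = [[1, 32, -304], [0, 1, -24], [0, 0, 1]].

[[1, 32, -304], [0, 1, -24], [0, 0, 1]]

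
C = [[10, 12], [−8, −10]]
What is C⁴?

tr C = 0 and det C = −4, so the characteristic polynomial is λ² − (0)λ + (−4) with roots −2 and 2.
Eigenvectors give P = [[−1, 3], [1, −2]] with P⁻¹ = [[2, 3], [1, 1]], and C = P·diag(−2, 2)·P⁻¹.
Then C⁴ = P·diag(16, 16)·P⁻¹ = [[−16, 48], [16, −32]] · [[2, 3], [1, 1]] = [[16, 0], [0, 16]].

[[16, 0], [0, 16]]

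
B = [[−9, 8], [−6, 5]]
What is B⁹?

tr B = −4 and det B = 3, so the characteristic polynomial is λ² − (−4)λ + (3) with roots −3 and −1.
Eigenvectors give P = [[−4, −1], [−3, −1]] with P⁻¹ = [[−1, 1], [3, −4]], and B = P·diag(−3, −1)·P⁻¹.
Then B⁹ = P·diag(−19683, −1)·P⁻¹ = [[78732, 1], [59049, 1]] · [[−1, 1], [3, −4]] = [[−78729, 78728], [−59046, 59045]].

[[−78729, 78728], [−59046, 59045]]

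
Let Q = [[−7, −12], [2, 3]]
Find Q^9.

[[−59047, −118092], [19682, 39363]]

tr Q = −4 and det Q = 3, so the characteristic polynomial is λ² − (−4)λ + (3) with roots −3 and −1.
Eigenvectors give P = [[3, −2], [−1, 1]] with P⁻¹ = [[1, 2], [1, 3]], and Q = P·diag(−3, −1)·P⁻¹.
Then Q^9 = P·diag(−19683, −1)·P⁻¹ = [[−59049, 2], [19683, −1]] · [[1, 2], [1, 3]] = [[−59047, −118092], [19682, 39363]].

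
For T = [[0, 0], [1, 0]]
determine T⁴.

T is strictly triangular, hence nilpotent: T² = 0, so T⁴ = 0.

[[0, 0], [0, 0]]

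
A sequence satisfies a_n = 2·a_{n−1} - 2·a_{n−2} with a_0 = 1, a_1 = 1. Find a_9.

16

With companion matrix B = [[2, -2], [1, 0]], [a_n, a_{n−1}]ᵀ = B·[a_{n−1}, a_{n−2}]ᵀ, so [a_9, a_8]ᵀ = B^8·[a_1, a_0]ᵀ.
B^8 = [[16, 0], [0, 16]], giving [a_9, a_8]ᵀ = [[16], [16]].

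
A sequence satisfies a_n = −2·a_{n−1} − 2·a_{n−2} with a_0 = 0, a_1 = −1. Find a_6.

With companion matrix B = [[−2, −2], [1, 0]], [a_n, a_{n−1}]ᵀ = B·[a_{n−1}, a_{n−2}]ᵀ, so [a_6, a_5]ᵀ = B⁵·[a_1, a_0]ᵀ.
B⁵ = [[8, 8], [−4, 0]], giving [a_6, a_5]ᵀ = [[−8], [4]].

−8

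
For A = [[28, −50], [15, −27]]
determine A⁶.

[[4054, −6650], [1995, −3261]]

tr A = 1 and det A = −6, so the characteristic polynomial is λ² − (1)λ + (−6) with roots −2 and 3.
Eigenvectors give P = [[5, −2], [3, −1]] with P⁻¹ = [[−1, 2], [−3, 5]], and A = P·diag(−2, 3)·P⁻¹.
Then A⁶ = P·diag(64, 729)·P⁻¹ = [[320, −1458], [192, −729]] · [[−1, 2], [−3, 5]] = [[4054, −6650], [1995, −3261]].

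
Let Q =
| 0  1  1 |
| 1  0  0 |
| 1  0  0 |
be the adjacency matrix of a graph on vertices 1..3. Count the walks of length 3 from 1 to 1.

0

The number of length-3 walks from vertex 1 to vertex 1 is entry (1,1) of Q³, where Q is the adjacency matrix.
Q² = [[2, 0, 0], [0, 1, 1], [0, 1, 1]]
Q³ = [[0, 2, 2], [2, 0, 0], [2, 0, 0]]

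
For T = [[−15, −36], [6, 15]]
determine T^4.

tr T = 0 and det T = −9, so the characteristic polynomial is λ² − (0)λ + (−9) with roots −3 and 3.
Eigenvectors give P = [[−3, −2], [1, 1]] with P⁻¹ = [[−1, −2], [1, 3]], and T = P·diag(−3, 3)·P⁻¹.
Then T^4 = P·diag(81, 81)·P⁻¹ = [[−243, −162], [81, 81]] · [[−1, −2], [1, 3]] = [[81, 0], [0, 81]].

[[81, 0], [0, 81]]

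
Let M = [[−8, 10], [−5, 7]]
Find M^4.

[[146, −130], [65, −49]]

tr M = −1 and det M = −6, so the characteristic polynomial is λ² − (−1)λ + (−6) with roots −3 and 2.
Eigenvectors give P = [[2, 1], [1, 1]] with P⁻¹ = [[1, −1], [−1, 2]], and M = P·diag(−3, 2)·P⁻¹.
Then M^4 = P·diag(81, 16)·P⁻¹ = [[162, 16], [81, 16]] · [[1, −1], [−1, 2]] = [[146, −130], [65, −49]].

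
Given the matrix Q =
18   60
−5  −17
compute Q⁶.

tr Q = 1 and det Q = −6, so the characteristic polynomial is λ² − (1)λ + (−6) with roots −2 and 3.
Eigenvectors give P = [[−3, −4], [1, 1]] with P⁻¹ = [[1, 4], [−1, −3]], and Q = P·diag(−2, 3)·P⁻¹.
Then Q⁶ = P·diag(64, 729)·P⁻¹ = [[−192, −2916], [64, 729]] · [[1, 4], [−1, −3]] = [[2724, 7980], [−665, −1931]].

[[2724, 7980], [−665, −1931]]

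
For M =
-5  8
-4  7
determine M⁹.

[[-19685, 39368], [-19684, 39367]]

tr M = 2 and det M = -3, so the characteristic polynomial is λ² − (2)λ + (-3) with roots 3 and -1.
Eigenvectors give P = [[-1, -2], [-1, -1]] with P⁻¹ = [[1, -2], [-1, 1]], and M = P·diag(3, -1)·P⁻¹.
Then M⁹ = P·diag(19683, -1)·P⁻¹ = [[-19683, 2], [-19683, 1]] · [[1, -2], [-1, 1]] = [[-19685, 39368], [-19684, 39367]].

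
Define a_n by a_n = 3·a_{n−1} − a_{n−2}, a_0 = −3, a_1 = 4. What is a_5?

283

With companion matrix T = [[3, −1], [1, 0]], [a_n, a_{n−1}]ᵀ = T·[a_{n−1}, a_{n−2}]ᵀ, so [a_5, a_4]ᵀ = T⁴·[a_1, a_0]ᵀ.
T⁴ = [[55, −21], [21, −8]], giving [a_5, a_4]ᵀ = [[283], [108]].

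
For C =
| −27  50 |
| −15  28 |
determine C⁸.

[[−31269, 63050], [−18915, 38086]]

tr C = 1 and det C = −6, so the characteristic polynomial is λ² − (1)λ + (−6) with roots 3 and −2.
Eigenvectors give P = [[−5, 2], [−3, 1]] with P⁻¹ = [[1, −2], [3, −5]], and C = P·diag(3, −2)·P⁻¹.
Then C⁸ = P·diag(6561, 256)·P⁻¹ = [[−32805, 512], [−19683, 256]] · [[1, −2], [3, −5]] = [[−31269, 63050], [−18915, 38086]].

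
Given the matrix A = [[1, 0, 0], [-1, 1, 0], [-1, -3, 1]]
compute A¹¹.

[[1, 0, 0], [-11, 1, 0], [154, -33, 1]]

A = I + N where N = [[0, 0, 0], [-1, 0, 0], [-1, -3, 0]] is strictly lower-triangular, so N³ = 0.
(I + N)¹¹ = I + 11·N + 55·N² = [[1, 0, 0], [-11, 1, 0], [154, -33, 1]].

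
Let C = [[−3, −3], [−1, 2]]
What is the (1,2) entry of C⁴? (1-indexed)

C² = [[12, 3], [1, 7]]
C³ = [[−39, −30], [−10, 11]]
C⁴ = [[147, 57], [19, 52]]

57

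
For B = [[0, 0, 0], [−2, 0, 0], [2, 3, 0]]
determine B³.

[[0, 0, 0], [0, 0, 0], [0, 0, 0]]

B is strictly triangular, hence nilpotent: B³ = 0, so B³ = 0.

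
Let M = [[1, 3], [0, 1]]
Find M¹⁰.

[[1, 30], [0, 1]]

M = I + N where N = [[0, 3], [0, 0]] is strictly upper-triangular, so N² = 0.
(I + N)¹⁰ = I + 10·N = [[1, 30], [0, 1]].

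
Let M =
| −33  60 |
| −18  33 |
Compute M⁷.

[[−24057, 43740], [−13122, 24057]]

tr M = 0 and det M = −9, so the characteristic polynomial is λ² − (0)λ + (−9) with roots 3 and −3.
Eigenvectors give P = [[5, −2], [3, −1]] with P⁻¹ = [[−1, 2], [−3, 5]], and M = P·diag(3, −3)·P⁻¹.
Then M⁷ = P·diag(2187, −2187)·P⁻¹ = [[10935, 4374], [6561, 2187]] · [[−1, 2], [−3, 5]] = [[−24057, 43740], [−13122, 24057]].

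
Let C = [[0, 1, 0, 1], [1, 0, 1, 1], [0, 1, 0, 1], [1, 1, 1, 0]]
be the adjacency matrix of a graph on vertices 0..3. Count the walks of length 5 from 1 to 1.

The number of length-5 walks from vertex 1 to vertex 1 is entry (1,1) of C⁵, where C is the adjacency matrix.
C² = [[2, 1, 2, 1], [1, 3, 1, 2], [2, 1, 2, 1], [1, 2, 1, 3]]
C³ = [[2, 5, 2, 5], [5, 4, 5, 5], [2, 5, 2, 5], [5, 5, 5, 4]]
C⁴ = [[10, 9, 10, 9], [9, 15, 9, 14], [10, 9, 10, 9], [9, 14, 9, 15]]
C⁵ = [[18, 29, 18, 29], [29, 32, 29, 33], [18, 29, 18, 29], [29, 33, 29, 32]]

32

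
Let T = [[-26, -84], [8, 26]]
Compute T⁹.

tr T = 0 and det T = -4, so the characteristic polynomial is λ² − (0)λ + (-4) with roots -2 and 2.
Eigenvectors give P = [[-7, -3], [2, 1]] with P⁻¹ = [[-1, -3], [2, 7]], and T = P·diag(-2, 2)·P⁻¹.
Then T⁹ = P·diag(-512, 512)·P⁻¹ = [[3584, -1536], [-1024, 512]] · [[-1, -3], [2, 7]] = [[-6656, -21504], [2048, 6656]].

[[-6656, -21504], [2048, 6656]]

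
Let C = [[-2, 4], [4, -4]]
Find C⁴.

C² = [[20, -24], [-24, 32]]
C³ = [[-136, 176], [176, -224]]
C⁴ = [[976, -1248], [-1248, 1600]]

[[976, -1248], [-1248, 1600]]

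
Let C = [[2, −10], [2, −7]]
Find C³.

[[68, −190], [38, −103]]

tr C = −5 and det C = 6, so the characteristic polynomial is λ² − (−5)λ + (6) with roots −2 and −3.
Eigenvectors give P = [[−5, 2], [−2, 1]] with P⁻¹ = [[−1, 2], [−2, 5]], and C = P·diag(−2, −3)·P⁻¹.
Then C³ = P·diag(−8, −27)·P⁻¹ = [[40, −54], [16, −27]] · [[−1, 2], [−2, 5]] = [[68, −190], [38, −103]].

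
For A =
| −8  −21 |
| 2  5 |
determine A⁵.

tr A = −3 and det A = 2, so the characteristic polynomial is λ² − (−3)λ + (2) with roots −1 and −2.
Eigenvectors give P = [[−3, −7], [1, 2]] with P⁻¹ = [[2, 7], [−1, −3]], and A = P·diag(−1, −2)·P⁻¹.
Then A⁵ = P·diag(−1, −32)·P⁻¹ = [[3, 224], [−1, −64]] · [[2, 7], [−1, −3]] = [[−218, −651], [62, 185]].

[[−218, −651], [62, 185]]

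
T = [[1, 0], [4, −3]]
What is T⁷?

tr T = −2 and det T = −3, so the characteristic polynomial is λ² − (−2)λ + (−3) with roots 1 and −3.
Eigenvectors give P = [[1, 0], [1, −1]] with P⁻¹ = [[1, 0], [1, −1]], and T = P·diag(1, −3)·P⁻¹.
Then T⁷ = P·diag(1, −2187)·P⁻¹ = [[1, 0], [1, 2187]] · [[1, 0], [1, −1]] = [[1, 0], [2188, −2187]].

[[1, 0], [2188, −2187]]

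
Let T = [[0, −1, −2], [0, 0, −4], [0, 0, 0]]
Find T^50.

T is strictly triangular, hence nilpotent: T^3 = 0, so T^50 = 0.

[[0, 0, 0], [0, 0, 0], [0, 0, 0]]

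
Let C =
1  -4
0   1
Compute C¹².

C = I + N where N = [[0, -4], [0, 0]] is strictly upper-triangular, so N² = 0.
(I + N)¹² = I + 12·N = [[1, -48], [0, 1]].

[[1, -48], [0, 1]]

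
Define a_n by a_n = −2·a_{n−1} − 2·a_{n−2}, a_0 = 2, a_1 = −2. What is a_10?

0

With companion matrix A = [[−2, −2], [1, 0]], [a_n, a_{n−1}]ᵀ = A·[a_{n−1}, a_{n−2}]ᵀ, so [a_10, a_9]ᵀ = A^9·[a_1, a_0]ᵀ.
A^9 = [[−32, −32], [16, 0]], giving [a_10, a_9]ᵀ = [[0], [−32]].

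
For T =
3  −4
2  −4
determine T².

[[1, 4], [−2, 8]]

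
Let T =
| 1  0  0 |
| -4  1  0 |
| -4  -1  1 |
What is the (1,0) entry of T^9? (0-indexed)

-36

T = I + N where N = [[0, 0, 0], [-4, 0, 0], [-4, -1, 0]] is strictly lower-triangular, so N^3 = 0.
(I + N)^9 = I + 9·N + 36·N^2 = [[1, 0, 0], [-36, 1, 0], [108, -9, 1]].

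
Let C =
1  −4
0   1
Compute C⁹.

[[1, −36], [0, 1]]

C = I + N where N = [[0, −4], [0, 0]] is strictly upper-triangular, so N² = 0.
(I + N)⁹ = I + 9·N = [[1, −36], [0, 1]].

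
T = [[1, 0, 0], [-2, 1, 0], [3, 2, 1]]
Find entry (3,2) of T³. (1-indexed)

6

T = I + N where N = [[0, 0, 0], [-2, 0, 0], [3, 2, 0]] is strictly lower-triangular, so N³ = 0.
(I + N)³ = I + 3·N + 3·N² = [[1, 0, 0], [-6, 1, 0], [-3, 6, 1]].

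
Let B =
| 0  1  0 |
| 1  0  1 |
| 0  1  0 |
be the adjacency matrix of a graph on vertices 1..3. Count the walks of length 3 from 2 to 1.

2

The number of length-3 walks from vertex 2 to vertex 1 is entry (2,1) of B³, where B is the adjacency matrix.
B² = [[1, 0, 1], [0, 2, 0], [1, 0, 1]]
B³ = [[0, 2, 0], [2, 0, 2], [0, 2, 0]]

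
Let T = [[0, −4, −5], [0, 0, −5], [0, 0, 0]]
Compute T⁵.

T is strictly triangular, hence nilpotent: T³ = 0, so T⁵ = 0.

[[0, 0, 0], [0, 0, 0], [0, 0, 0]]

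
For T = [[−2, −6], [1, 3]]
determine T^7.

[[−2, −6], [1, 3]]

T² = T (a projection; rank 1, trace 1), so T^7 = T.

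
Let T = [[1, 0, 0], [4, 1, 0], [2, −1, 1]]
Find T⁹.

T = I + N where N = [[0, 0, 0], [4, 0, 0], [2, −1, 0]] is strictly lower-triangular, so N³ = 0.
(I + N)⁹ = I + 9·N + 36·N² = [[1, 0, 0], [36, 1, 0], [−126, −9, 1]].

[[1, 0, 0], [36, 1, 0], [−126, −9, 1]]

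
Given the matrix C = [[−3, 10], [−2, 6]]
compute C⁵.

tr C = 3 and det C = 2, so the characteristic polynomial is λ² − (3)λ + (2) with roots 2 and 1.
Eigenvectors give P = [[2, 5], [1, 2]] with P⁻¹ = [[−2, 5], [1, −2]], and C = P·diag(2, 1)·P⁻¹.
Then C⁵ = P·diag(32, 1)·P⁻¹ = [[64, 5], [32, 2]] · [[−2, 5], [1, −2]] = [[−123, 310], [−62, 156]].

[[−123, 310], [−62, 156]]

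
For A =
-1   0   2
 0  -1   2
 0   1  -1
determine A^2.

[[1, 2, -4], [0, 3, -4], [0, -2, 3]]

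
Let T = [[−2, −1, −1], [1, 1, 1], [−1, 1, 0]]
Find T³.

[[−9, −3, −4], [5, 3, 3], [−6, 1, −1]]

T² = [[4, 0, 1], [−2, 1, 0], [3, 2, 2]]
T³ = [[−9, −3, −4], [5, 3, 3], [−6, 1, −1]]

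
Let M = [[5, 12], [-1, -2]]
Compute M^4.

[[61, 180], [-15, -44]]

tr M = 3 and det M = 2, so the characteristic polynomial is λ² − (3)λ + (2) with roots 2 and 1.
Eigenvectors give P = [[-4, -3], [1, 1]] with P⁻¹ = [[-1, -3], [1, 4]], and M = P·diag(2, 1)·P⁻¹.
Then M^4 = P·diag(16, 1)·P⁻¹ = [[-64, -3], [16, 1]] · [[-1, -3], [1, 4]] = [[61, 180], [-15, -44]].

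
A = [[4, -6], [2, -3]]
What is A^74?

A² = A (a projection; rank 1, trace 1), so A^74 = A.

[[4, -6], [2, -3]]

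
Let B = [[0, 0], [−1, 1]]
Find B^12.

B² = B (a projection; rank 1, trace 1), so B^12 = B.

[[0, 0], [−1, 1]]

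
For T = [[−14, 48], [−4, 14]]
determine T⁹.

tr T = 0 and det T = −4, so the characteristic polynomial is λ² − (0)λ + (−4) with roots 2 and −2.
Eigenvectors give P = [[3, 4], [1, 1]] with P⁻¹ = [[−1, 4], [1, −3]], and T = P·diag(2, −2)·P⁻¹.
Then T⁹ = P·diag(512, −512)·P⁻¹ = [[1536, −2048], [512, −512]] · [[−1, 4], [1, −3]] = [[−3584, 12288], [−1024, 3584]].

[[−3584, 12288], [−1024, 3584]]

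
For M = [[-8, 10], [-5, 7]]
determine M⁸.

[[12866, -12610], [6305, -6049]]

tr M = -1 and det M = -6, so the characteristic polynomial is λ² − (-1)λ + (-6) with roots -3 and 2.
Eigenvectors give P = [[2, 1], [1, 1]] with P⁻¹ = [[1, -1], [-1, 2]], and M = P·diag(-3, 2)·P⁻¹.
Then M⁸ = P·diag(6561, 256)·P⁻¹ = [[13122, 256], [6561, 256]] · [[1, -1], [-1, 2]] = [[12866, -12610], [6305, -6049]].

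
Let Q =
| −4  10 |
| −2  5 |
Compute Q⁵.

[[−4, 10], [−2, 5]]

Q² = Q (a projection; rank 1, trace 1), so Q⁵ = Q.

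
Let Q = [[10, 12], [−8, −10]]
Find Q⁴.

tr Q = 0 and det Q = −4, so the characteristic polynomial is λ² − (0)λ + (−4) with roots 2 and −2.
Eigenvectors give P = [[3, −1], [−2, 1]] with P⁻¹ = [[1, 1], [2, 3]], and Q = P·diag(2, −2)·P⁻¹.
Then Q⁴ = P·diag(16, 16)·P⁻¹ = [[48, −16], [−32, 16]] · [[1, 1], [2, 3]] = [[16, 0], [0, 16]].

[[16, 0], [0, 16]]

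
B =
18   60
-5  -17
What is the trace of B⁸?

tr B = 1 and det B = -6, so the characteristic polynomial is λ² − (1)λ + (-6) with roots 3 and -2.
Eigenvectors give P = [[4, -3], [-1, 1]] with P⁻¹ = [[1, 3], [1, 4]], and B = P·diag(3, -2)·P⁻¹.
Then B⁸ = P·diag(6561, 256)·P⁻¹ = [[26244, -768], [-6561, 256]] · [[1, 3], [1, 4]] = [[25476, 75660], [-6305, -18659]].

6817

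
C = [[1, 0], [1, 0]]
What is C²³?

[[1, 0], [1, 0]]

C² = C (a projection; rank 1, trace 1), so C²³ = C.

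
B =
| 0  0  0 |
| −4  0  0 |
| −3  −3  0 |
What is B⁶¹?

B is strictly triangular, hence nilpotent: B³ = 0, so B⁶¹ = 0.

[[0, 0, 0], [0, 0, 0], [0, 0, 0]]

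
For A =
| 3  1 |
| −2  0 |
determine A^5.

tr A = 3 and det A = 2, so the characteristic polynomial is λ² − (3)λ + (2) with roots 1 and 2.
Eigenvectors give P = [[−1, −1], [2, 1]] with P⁻¹ = [[1, 1], [−2, −1]], and A = P·diag(1, 2)·P⁻¹.
Then A^5 = P·diag(1, 32)·P⁻¹ = [[−1, −32], [2, 32]] · [[1, 1], [−2, −1]] = [[63, 31], [−62, −30]].

[[63, 31], [−62, −30]]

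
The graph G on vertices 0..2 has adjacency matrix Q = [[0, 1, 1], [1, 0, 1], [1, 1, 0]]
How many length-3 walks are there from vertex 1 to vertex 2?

The number of length-3 walks from vertex 1 to vertex 2 is entry (1,2) of Q³, where Q is the adjacency matrix.
Q² = [[2, 1, 1], [1, 2, 1], [1, 1, 2]]
Q³ = [[2, 3, 3], [3, 2, 3], [3, 3, 2]]

3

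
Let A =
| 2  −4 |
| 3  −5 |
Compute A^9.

tr A = −3 and det A = 2, so the characteristic polynomial is λ² − (−3)λ + (2) with roots −2 and −1.
Eigenvectors give P = [[1, 4], [1, 3]] with P⁻¹ = [[−3, 4], [1, −1]], and A = P·diag(−2, −1)·P⁻¹.
Then A^9 = P·diag(−512, −1)·P⁻¹ = [[−512, −4], [−512, −3]] · [[−3, 4], [1, −1]] = [[1532, −2044], [1533, −2045]].

[[1532, −2044], [1533, −2045]]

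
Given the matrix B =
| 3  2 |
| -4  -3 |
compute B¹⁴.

[[1, 0], [0, 1]]

B² = I (check: tr B = 0 and det B = -1), so B¹⁴ = I since 14 is even.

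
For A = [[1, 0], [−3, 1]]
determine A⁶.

A = I + N where N = [[0, 0], [−3, 0]] is strictly lower-triangular, so N² = 0.
(I + N)⁶ = I + 6·N = [[1, 0], [−18, 1]].

[[1, 0], [−18, 1]]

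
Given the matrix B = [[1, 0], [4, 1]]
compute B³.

B = I + N where N = [[0, 0], [4, 0]] is strictly lower-triangular, so N² = 0.
(I + N)³ = I + 3·N = [[1, 0], [12, 1]].

[[1, 0], [12, 1]]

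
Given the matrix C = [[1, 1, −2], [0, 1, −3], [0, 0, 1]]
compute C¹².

[[1, 12, −222], [0, 1, −36], [0, 0, 1]]

C = I + N where N = [[0, 1, −2], [0, 0, −3], [0, 0, 0]] is strictly upper-triangular, so N³ = 0.
(I + N)¹² = I + 12·N + 66·N² = [[1, 12, −222], [0, 1, −36], [0, 0, 1]].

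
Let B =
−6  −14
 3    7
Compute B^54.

B² = B (a projection; rank 1, trace 1), so B^54 = B.

[[−6, −14], [3, 7]]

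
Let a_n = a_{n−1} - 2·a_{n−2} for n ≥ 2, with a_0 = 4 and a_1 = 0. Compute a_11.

88

With companion matrix A = [[1, -2], [1, 0]], [a_n, a_{n−1}]ᵀ = A·[a_{n−1}, a_{n−2}]ᵀ, so [a_11, a_10]ᵀ = A¹⁰·[a_1, a_0]ᵀ.
A¹⁰ = [[23, 22], [-11, 34]], giving [a_11, a_10]ᵀ = [[88], [136]].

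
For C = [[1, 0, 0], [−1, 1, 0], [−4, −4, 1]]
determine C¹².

[[1, 0, 0], [−12, 1, 0], [216, −48, 1]]

C = I + N where N = [[0, 0, 0], [−1, 0, 0], [−4, −4, 0]] is strictly lower-triangular, so N³ = 0.
(I + N)¹² = I + 12·N + 66·N² = [[1, 0, 0], [−12, 1, 0], [216, −48, 1]].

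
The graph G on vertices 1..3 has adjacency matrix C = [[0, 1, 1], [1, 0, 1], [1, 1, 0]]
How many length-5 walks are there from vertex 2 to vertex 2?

10

The number of length-5 walks from vertex 2 to vertex 2 is entry (2,2) of C^5, where C is the adjacency matrix.
C^2 = [[2, 1, 1], [1, 2, 1], [1, 1, 2]]
C^3 = [[2, 3, 3], [3, 2, 3], [3, 3, 2]]
C^4 = [[6, 5, 5], [5, 6, 5], [5, 5, 6]]
C^5 = [[10, 11, 11], [11, 10, 11], [11, 11, 10]]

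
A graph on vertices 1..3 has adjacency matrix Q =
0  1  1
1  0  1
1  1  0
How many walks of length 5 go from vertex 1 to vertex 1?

The number of length-5 walks from vertex 1 to vertex 1 is entry (1,1) of Q⁵, where Q is the adjacency matrix.
Q² = [[2, 1, 1], [1, 2, 1], [1, 1, 2]]
Q³ = [[2, 3, 3], [3, 2, 3], [3, 3, 2]]
Q⁴ = [[6, 5, 5], [5, 6, 5], [5, 5, 6]]
Q⁵ = [[10, 11, 11], [11, 10, 11], [11, 11, 10]]

10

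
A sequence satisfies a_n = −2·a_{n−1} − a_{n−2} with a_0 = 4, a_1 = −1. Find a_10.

With companion matrix B = [[−2, −1], [1, 0]], [a_n, a_{n−1}]ᵀ = B·[a_{n−1}, a_{n−2}]ᵀ, so [a_10, a_9]ᵀ = B⁹·[a_1, a_0]ᵀ.
B⁹ = [[−10, −9], [9, 8]], giving [a_10, a_9]ᵀ = [[−26], [23]].

−26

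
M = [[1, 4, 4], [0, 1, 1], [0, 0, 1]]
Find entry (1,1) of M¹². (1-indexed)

M = I + N where N = [[0, 4, 4], [0, 0, 1], [0, 0, 0]] is strictly upper-triangular, so N³ = 0.
(I + N)¹² = I + 12·N + 66·N² = [[1, 48, 312], [0, 1, 12], [0, 0, 1]].

1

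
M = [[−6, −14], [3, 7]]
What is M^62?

M² = M (a projection; rank 1, trace 1), so M^62 = M.

[[−6, −14], [3, 7]]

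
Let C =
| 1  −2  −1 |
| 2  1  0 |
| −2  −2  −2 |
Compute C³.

[[−7, −2, −1], [2, −7, 0], [−2, −2, −10]]

C² = [[−1, −2, 1], [4, −3, −2], [−2, 6, 6]]
C³ = [[−7, −2, −1], [2, −7, 0], [−2, −2, −10]]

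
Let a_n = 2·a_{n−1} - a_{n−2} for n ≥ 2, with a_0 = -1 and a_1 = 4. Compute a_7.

With companion matrix M = [[2, -1], [1, 0]], [a_n, a_{n−1}]ᵀ = M·[a_{n−1}, a_{n−2}]ᵀ, so [a_7, a_6]ᵀ = M⁶·[a_1, a_0]ᵀ.
M⁶ = [[7, -6], [6, -5]], giving [a_7, a_6]ᵀ = [[34], [29]].

34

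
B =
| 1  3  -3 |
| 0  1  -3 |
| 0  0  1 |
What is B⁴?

B = I + N where N = [[0, 3, -3], [0, 0, -3], [0, 0, 0]] is strictly upper-triangular, so N³ = 0.
(I + N)⁴ = I + 4·N + 6·N² = [[1, 12, -66], [0, 1, -12], [0, 0, 1]].

[[1, 12, -66], [0, 1, -12], [0, 0, 1]]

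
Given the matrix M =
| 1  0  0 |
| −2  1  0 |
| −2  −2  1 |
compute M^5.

[[1, 0, 0], [−10, 1, 0], [30, −10, 1]]

M = I + N where N = [[0, 0, 0], [−2, 0, 0], [−2, −2, 0]] is strictly lower-triangular, so N^3 = 0.
(I + N)^5 = I + 5·N + 10·N^2 = [[1, 0, 0], [−10, 1, 0], [30, −10, 1]].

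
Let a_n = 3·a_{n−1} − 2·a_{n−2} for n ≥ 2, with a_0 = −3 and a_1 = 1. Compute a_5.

With companion matrix M = [[3, −2], [1, 0]], [a_n, a_{n−1}]ᵀ = M·[a_{n−1}, a_{n−2}]ᵀ, so [a_5, a_4]ᵀ = M^4·[a_1, a_0]ᵀ.
M^4 = [[31, −30], [15, −14]], giving [a_5, a_4]ᵀ = [[121], [57]].

121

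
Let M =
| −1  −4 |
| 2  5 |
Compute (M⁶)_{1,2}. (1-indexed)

tr M = 4 and det M = 3, so the characteristic polynomial is λ² − (4)λ + (3) with roots 1 and 3.
Eigenvectors give P = [[−2, −1], [1, 1]] with P⁻¹ = [[−1, −1], [1, 2]], and M = P·diag(1, 3)·P⁻¹.
Then M⁶ = P·diag(1, 729)·P⁻¹ = [[−2, −729], [1, 729]] · [[−1, −1], [1, 2]] = [[−727, −1456], [728, 1457]].

−1456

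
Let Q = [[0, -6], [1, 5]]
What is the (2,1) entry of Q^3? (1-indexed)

tr Q = 5 and det Q = 6, so the characteristic polynomial is λ² − (5)λ + (6) with roots 3 and 2.
Eigenvectors give P = [[-2, 3], [1, -1]] with P⁻¹ = [[1, 3], [1, 2]], and Q = P·diag(3, 2)·P⁻¹.
Then Q^3 = P·diag(27, 8)·P⁻¹ = [[-54, 24], [27, -8]] · [[1, 3], [1, 2]] = [[-30, -114], [19, 65]].

19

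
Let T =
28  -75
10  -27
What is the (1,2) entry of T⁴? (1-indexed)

-975

tr T = 1 and det T = -6, so the characteristic polynomial is λ² − (1)λ + (-6) with roots -2 and 3.
Eigenvectors give P = [[5, -3], [2, -1]] with P⁻¹ = [[-1, 3], [-2, 5]], and T = P·diag(-2, 3)·P⁻¹.
Then T⁴ = P·diag(16, 81)·P⁻¹ = [[80, -243], [32, -81]] · [[-1, 3], [-2, 5]] = [[406, -975], [130, -309]].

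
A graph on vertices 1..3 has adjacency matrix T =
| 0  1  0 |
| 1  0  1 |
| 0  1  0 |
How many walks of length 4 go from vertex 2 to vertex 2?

The number of length-4 walks from vertex 2 to vertex 2 is entry (2,2) of T⁴, where T is the adjacency matrix.
T² = [[1, 0, 1], [0, 2, 0], [1, 0, 1]]
T³ = [[0, 2, 0], [2, 0, 2], [0, 2, 0]]
T⁴ = [[2, 0, 2], [0, 4, 0], [2, 0, 2]]

4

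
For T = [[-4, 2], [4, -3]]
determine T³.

[[-152, 90], [180, -107]]

T² = [[24, -14], [-28, 17]]
T³ = [[-152, 90], [180, -107]]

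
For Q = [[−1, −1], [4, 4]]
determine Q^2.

[[−3, −3], [12, 12]]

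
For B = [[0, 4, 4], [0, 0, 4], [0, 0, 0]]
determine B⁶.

[[0, 0, 0], [0, 0, 0], [0, 0, 0]]

B is strictly triangular, hence nilpotent: B³ = 0, so B⁶ = 0.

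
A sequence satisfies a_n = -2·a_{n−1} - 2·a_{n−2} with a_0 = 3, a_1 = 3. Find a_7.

-72

With companion matrix C = [[-2, -2], [1, 0]], [a_n, a_{n−1}]ᵀ = C·[a_{n−1}, a_{n−2}]ᵀ, so [a_7, a_6]ᵀ = C⁶·[a_1, a_0]ᵀ.
C⁶ = [[-8, -16], [8, 8]], giving [a_7, a_6]ᵀ = [[-72], [48]].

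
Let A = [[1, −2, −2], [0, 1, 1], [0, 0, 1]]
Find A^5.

A = I + N where N = [[0, −2, −2], [0, 0, 1], [0, 0, 0]] is strictly upper-triangular, so N^3 = 0.
(I + N)^5 = I + 5·N + 10·N^2 = [[1, −10, −30], [0, 1, 5], [0, 0, 1]].

[[1, −10, −30], [0, 1, 5], [0, 0, 1]]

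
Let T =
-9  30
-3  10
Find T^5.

[[-9, 30], [-3, 10]]

T² = T (a projection; rank 1, trace 1), so T^5 = T.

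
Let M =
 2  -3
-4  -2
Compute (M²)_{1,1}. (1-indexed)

16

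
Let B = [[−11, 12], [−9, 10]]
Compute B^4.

[[61, −60], [45, −44]]

tr B = −1 and det B = −2, so the characteristic polynomial is λ² − (−1)λ + (−2) with roots 1 and −2.
Eigenvectors give P = [[−1, 4], [−1, 3]] with P⁻¹ = [[3, −4], [1, −1]], and B = P·diag(1, −2)·P⁻¹.
Then B^4 = P·diag(1, 16)·P⁻¹ = [[−1, 64], [−1, 48]] · [[3, −4], [1, −1]] = [[61, −60], [45, −44]].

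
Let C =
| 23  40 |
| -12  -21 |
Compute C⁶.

[[4369, 7280], [-2184, -3639]]

tr C = 2 and det C = -3, so the characteristic polynomial is λ² − (2)λ + (-3) with roots 3 and -1.
Eigenvectors give P = [[2, 5], [-1, -3]] with P⁻¹ = [[3, 5], [-1, -2]], and C = P·diag(3, -1)·P⁻¹.
Then C⁶ = P·diag(729, 1)·P⁻¹ = [[1458, 5], [-729, -3]] · [[3, 5], [-1, -2]] = [[4369, 7280], [-2184, -3639]].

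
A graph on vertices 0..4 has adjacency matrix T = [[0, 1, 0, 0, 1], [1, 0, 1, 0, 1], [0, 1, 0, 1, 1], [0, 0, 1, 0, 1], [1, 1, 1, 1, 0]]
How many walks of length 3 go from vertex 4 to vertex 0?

6

The number of length-3 walks from vertex 4 to vertex 0 is entry (4,0) of T³, where T is the adjacency matrix.
T² = [[2, 1, 2, 1, 1], [1, 3, 1, 2, 2], [2, 1, 3, 1, 2], [1, 2, 1, 2, 1], [1, 2, 2, 1, 4]]
T³ = [[2, 5, 3, 3, 6], [5, 4, 7, 3, 7], [3, 7, 4, 5, 7], [3, 3, 5, 2, 6], [6, 7, 7, 6, 6]]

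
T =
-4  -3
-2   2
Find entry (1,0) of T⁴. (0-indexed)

T² = [[22, 6], [4, 10]]
T³ = [[-100, -54], [-36, 8]]
T⁴ = [[508, 192], [128, 124]]

128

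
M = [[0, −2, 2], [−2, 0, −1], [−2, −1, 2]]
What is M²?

[[0, −2, 6], [2, 5, −6], [−2, 2, 1]]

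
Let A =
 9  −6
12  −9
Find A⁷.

[[6561, −4374], [8748, −6561]]

tr A = 0 and det A = −9, so the characteristic polynomial is λ² − (0)λ + (−9) with roots −3 and 3.
Eigenvectors give P = [[−1, 1], [−2, 1]] with P⁻¹ = [[1, −1], [2, −1]], and A = P·diag(−3, 3)·P⁻¹.
Then A⁷ = P·diag(−2187, 2187)·P⁻¹ = [[2187, 2187], [4374, 2187]] · [[1, −1], [2, −1]] = [[6561, −4374], [8748, −6561]].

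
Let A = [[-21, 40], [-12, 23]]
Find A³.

tr A = 2 and det A = -3, so the characteristic polynomial is λ² − (2)λ + (-3) with roots 3 and -1.
Eigenvectors give P = [[-5, 2], [-3, 1]] with P⁻¹ = [[1, -2], [3, -5]], and A = P·diag(3, -1)·P⁻¹.
Then A³ = P·diag(27, -1)·P⁻¹ = [[-135, -2], [-81, -1]] · [[1, -2], [3, -5]] = [[-141, 280], [-84, 167]].

[[-141, 280], [-84, 167]]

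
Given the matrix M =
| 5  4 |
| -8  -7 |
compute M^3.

tr M = -2 and det M = -3, so the characteristic polynomial is λ² − (-2)λ + (-3) with roots -3 and 1.
Eigenvectors give P = [[-1, -1], [2, 1]] with P⁻¹ = [[1, 1], [-2, -1]], and M = P·diag(-3, 1)·P⁻¹.
Then M^3 = P·diag(-27, 1)·P⁻¹ = [[27, -1], [-54, 1]] · [[1, 1], [-2, -1]] = [[29, 28], [-56, -55]].

[[29, 28], [-56, -55]]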